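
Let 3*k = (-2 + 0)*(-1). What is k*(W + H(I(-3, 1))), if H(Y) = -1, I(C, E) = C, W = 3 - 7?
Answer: -10/3 ≈ -3.3333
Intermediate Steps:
W = -4
k = 2/3 (k = ((-2 + 0)*(-1))/3 = (-2*(-1))/3 = (1/3)*2 = 2/3 ≈ 0.66667)
k*(W + H(I(-3, 1))) = 2*(-4 - 1)/3 = (2/3)*(-5) = -10/3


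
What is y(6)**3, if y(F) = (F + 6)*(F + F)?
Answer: 2985984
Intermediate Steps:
y(F) = 2*F*(6 + F) (y(F) = (6 + F)*(2*F) = 2*F*(6 + F))
y(6)**3 = (2*6*(6 + 6))**3 = (2*6*12)**3 = 144**3 = 2985984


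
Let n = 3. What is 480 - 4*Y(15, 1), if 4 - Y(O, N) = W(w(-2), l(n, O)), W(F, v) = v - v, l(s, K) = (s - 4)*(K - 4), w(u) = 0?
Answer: 464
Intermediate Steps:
l(s, K) = (-4 + K)*(-4 + s) (l(s, K) = (-4 + s)*(-4 + K) = (-4 + K)*(-4 + s))
W(F, v) = 0
Y(O, N) = 4 (Y(O, N) = 4 - 1*0 = 4 + 0 = 4)
480 - 4*Y(15, 1) = 480 - 4*4 = 480 - 16 = 464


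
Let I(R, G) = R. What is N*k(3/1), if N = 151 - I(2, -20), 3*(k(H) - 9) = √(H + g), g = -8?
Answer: 1341 + 149*I*√5/3 ≈ 1341.0 + 111.06*I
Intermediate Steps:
k(H) = 9 + √(-8 + H)/3 (k(H) = 9 + √(H - 8)/3 = 9 + √(-8 + H)/3)
N = 149 (N = 151 - 1*2 = 151 - 2 = 149)
N*k(3/1) = 149*(9 + √(-8 + 3/1)/3) = 149*(9 + √(-8 + 1*3)/3) = 149*(9 + √(-8 + 3)/3) = 149*(9 + √(-5)/3) = 149*(9 + (I*√5)/3) = 149*(9 + I*√5/3) = 1341 + 149*I*√5/3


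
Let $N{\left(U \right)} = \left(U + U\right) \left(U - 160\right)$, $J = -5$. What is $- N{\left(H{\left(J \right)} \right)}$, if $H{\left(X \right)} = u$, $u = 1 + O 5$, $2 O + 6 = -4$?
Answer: $-8832$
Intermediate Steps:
$O = -5$ ($O = -3 + \frac{1}{2} \left(-4\right) = -3 - 2 = -5$)
$u = -24$ ($u = 1 - 25 = -24$)
$H{\left(X \right)} = -24$
$N{\left(U \right)} = 2 U \left(-160 + U\right)$
$- N{\left(H{\left(J \right)} \right)} = - 2 \left(-24\right) \left(-160 - 24\right) = - 2 \left(-24\right) \left(-184\right) = \left(-1\right) 8832 = -8832$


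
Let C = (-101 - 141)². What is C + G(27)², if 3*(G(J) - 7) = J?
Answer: 58820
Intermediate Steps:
G(J) = 7 + J/3
C = 58564 (C = (-242)² = 58564)
C + G(27)² = 58564 + (7 + (⅓)*27)² = 58564 + (7 + 9)² = 58564 + 16² = 58564 + 256 = 58820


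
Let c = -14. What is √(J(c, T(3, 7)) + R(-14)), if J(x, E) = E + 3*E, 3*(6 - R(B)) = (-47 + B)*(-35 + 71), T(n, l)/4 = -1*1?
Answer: 19*√2 ≈ 26.870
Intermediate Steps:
T(n, l) = -4 (T(n, l) = 4*(-1*1) = 4*(-1) = -4)
R(B) = 570 - 12*B (R(B) = 6 - (-47 + B)*(-35 + 71)/3 = 6 - (-47 + B)*36/3 = 6 - (-1692 + 36*B)/3 = 6 + (564 - 12*B) = 570 - 12*B)
J(x, E) = 4*E
√(J(c, T(3, 7)) + R(-14)) = √(4*(-4) + (570 - 12*(-14))) = √(-16 + (570 + 168)) = √(-16 + 738) = √722 = 19*√2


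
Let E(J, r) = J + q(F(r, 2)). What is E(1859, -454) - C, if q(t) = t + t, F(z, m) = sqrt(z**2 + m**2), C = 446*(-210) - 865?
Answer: 96384 + 4*sqrt(51530) ≈ 97292.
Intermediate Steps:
C = -94525 (C = -93660 - 865 = -94525)
F(z, m) = sqrt(m**2 + z**2)
q(t) = 2*t
E(J, r) = J + 2*sqrt(4 + r**2) (E(J, r) = J + 2*sqrt(2**2 + r**2) = J + 2*sqrt(4 + r**2))
E(1859, -454) - C = (1859 + 2*sqrt(4 + (-454)**2)) - 1*(-94525) = (1859 + 2*sqrt(4 + 206116)) + 94525 = (1859 + 2*sqrt(206120)) + 94525 = (1859 + 2*(2*sqrt(51530))) + 94525 = (1859 + 4*sqrt(51530)) + 94525 = 96384 + 4*sqrt(51530)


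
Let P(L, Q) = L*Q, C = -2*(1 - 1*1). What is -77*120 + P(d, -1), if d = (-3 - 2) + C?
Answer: -9235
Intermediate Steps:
C = 0 (C = -2*(1 - 1) = -2*0 = 0)
d = -5 (d = (-3 - 2) + 0 = -5 + 0 = -5)
-77*120 + P(d, -1) = -77*120 - 5*(-1) = -9240 + 5 = -9235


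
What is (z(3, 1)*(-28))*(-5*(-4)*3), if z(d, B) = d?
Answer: -5040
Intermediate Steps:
(z(3, 1)*(-28))*(-5*(-4)*3) = (3*(-28))*(-5*(-4)*3) = -1680*3 = -84*60 = -5040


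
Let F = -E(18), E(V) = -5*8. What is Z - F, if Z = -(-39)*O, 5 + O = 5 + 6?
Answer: 194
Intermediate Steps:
E(V) = -40
O = 6 (O = -5 + (5 + 6) = -5 + 11 = 6)
Z = 234 (Z = -(-39)*6 = -13*(-18) = 234)
F = 40 (F = -1*(-40) = 40)
Z - F = 234 - 1*40 = 234 - 40 = 194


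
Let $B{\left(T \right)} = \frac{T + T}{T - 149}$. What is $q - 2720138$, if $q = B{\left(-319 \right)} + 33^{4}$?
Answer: $- \frac{359006459}{234} \approx -1.5342 \cdot 10^{6}$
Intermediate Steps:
$B{\left(T \right)} = \frac{2 T}{-149 + T}$
$q = \frac{277505833}{234}$ ($q = 2 \left(-319\right) \frac{1}{-149 - 319} + 33^{4} = 2 \left(-319\right) \frac{1}{-468} + 1185921 = 2 \left(-319\right) \left(- \frac{1}{468}\right) + 1185921 = \frac{319}{234} + 1185921 = \frac{277505833}{234} \approx 1.1859 \cdot 10^{6}$)
$q - 2720138 = \frac{277505833}{234} - 2720138 = - \frac{359006459}{234}$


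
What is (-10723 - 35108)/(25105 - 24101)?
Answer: -45831/1004 ≈ -45.648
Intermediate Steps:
(-10723 - 35108)/(25105 - 24101) = -45831/1004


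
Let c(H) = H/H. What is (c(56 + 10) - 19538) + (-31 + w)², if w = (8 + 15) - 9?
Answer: -19248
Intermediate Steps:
w = 14 (w = 23 - 9 = 14)
c(H) = 1
(c(56 + 10) - 19538) + (-31 + w)² = (1 - 19538) + (-31 + 14)² = -19537 + (-17)² = -19537 + 289 = -19248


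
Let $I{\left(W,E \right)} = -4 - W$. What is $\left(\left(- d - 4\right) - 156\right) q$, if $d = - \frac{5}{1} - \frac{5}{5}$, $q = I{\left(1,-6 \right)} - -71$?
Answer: $-10164$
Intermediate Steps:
$q = 66$ ($q = \left(-4 - 1\right) - -71 = \left(-4 - 1\right) + 71 = -5 + 71 = 66$)
$d = -6$ ($d = \left(-5\right) 1 - 1 = -5 - 1 = -6$)
$\left(\left(- d - 4\right) - 156\right) q = \left(\left(\left(-1\right) \left(-6\right) - 4\right) - 156\right) 66 = \left(\left(6 - 4\right) - 156\right) 66 = \left(2 - 156\right) 66 = \left(-154\right) 66 = -10164$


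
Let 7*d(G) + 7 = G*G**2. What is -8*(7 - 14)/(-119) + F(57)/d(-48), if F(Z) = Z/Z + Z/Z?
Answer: -885030/1880183 ≈ -0.47071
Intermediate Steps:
d(G) = -1 + G**3/7 (d(G) = -1 + (G*G**2)/7 = -1 + G**3/7)
F(Z) = 2 (F(Z) = 1 + 1 = 2)
-8*(7 - 14)/(-119) + F(57)/d(-48) = -8*(7 - 14)/(-119) + 2/(-1 + (1/7)*(-48)**3) = -8*(-7)*(-1/119) + 2/(-1 + (1/7)*(-110592)) = 56*(-1/119) + 2/(-1 - 110592/7) = -8/17 + 2/(-110599/7) = -8/17 + 2*(-7/110599) = -8/17 - 14/110599 = -885030/1880183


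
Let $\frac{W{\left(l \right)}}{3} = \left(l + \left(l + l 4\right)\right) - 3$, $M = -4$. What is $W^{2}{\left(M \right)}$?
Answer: $6561$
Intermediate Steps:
$W{\left(l \right)} = -9 + 18 l$ ($W{\left(l \right)} = 3 \left(\left(l + \left(l + l 4\right)\right) - 3\right) = 3 \left(\left(l + \left(l + 4 l\right)\right) - 3\right) = 3 \left(\left(l + 5 l\right) - 3\right) = 3 \left(6 l - 3\right) = 3 \left(-3 + 6 l\right) = -9 + 18 l$)
$W^{2}{\left(M \right)} = \left(-9 + 18 \left(-4\right)\right)^{2} = \left(-9 - 72\right)^{2} = \left(-81\right)^{2} = 6561$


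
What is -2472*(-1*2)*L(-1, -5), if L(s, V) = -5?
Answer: -24720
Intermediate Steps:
-2472*(-1*2)*L(-1, -5) = -2472*(-1*2)*(-5) = -(-4944)*(-5) = -2472*10 = -24720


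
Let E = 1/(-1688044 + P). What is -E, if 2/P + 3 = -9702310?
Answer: 9702313/16377931245774 ≈ 5.9240e-7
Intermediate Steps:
P = -2/9702313 (P = 2/(-3 - 9702310) = 2/(-9702313) = 2*(-1/9702313) = -2/9702313 ≈ -2.0614e-7)
E = -9702313/16377931245774 (E = 1/(-1688044 - 2/9702313) = 1/(-16377931245774/9702313) = -9702313/16377931245774 ≈ -5.9240e-7)
-E = -1*(-9702313/16377931245774) = 9702313/16377931245774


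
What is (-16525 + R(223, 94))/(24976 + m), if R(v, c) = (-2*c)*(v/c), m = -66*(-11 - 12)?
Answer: -16971/26494 ≈ -0.64056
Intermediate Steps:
m = 1518 (m = -66*(-23) = 1518)
R(v, c) = -2*v
(-16525 + R(223, 94))/(24976 + m) = (-16525 - 2*223)/(24976 + 1518) = (-16525 - 446)/26494 = -16971*1/26494 = -16971/26494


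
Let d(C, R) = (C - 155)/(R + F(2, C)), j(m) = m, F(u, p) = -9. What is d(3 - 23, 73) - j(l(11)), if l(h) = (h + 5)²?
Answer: -16559/64 ≈ -258.73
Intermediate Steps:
l(h) = (5 + h)²
d(C, R) = (-155 + C)/(-9 + R) (d(C, R) = (C - 155)/(R - 9) = (-155 + C)/(-9 + R))
d(3 - 23, 73) - j(l(11)) = (-155 + (3 - 23))/(-9 + 73) - (5 + 11)² = (-155 - 20)/64 - 1*16² = (1/64)*(-175) - 1*256 = -175/64 - 256 = -16559/64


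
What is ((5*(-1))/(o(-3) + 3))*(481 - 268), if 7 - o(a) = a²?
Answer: -1065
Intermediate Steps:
o(a) = 7 - a²
((5*(-1))/(o(-3) + 3))*(481 - 268) = ((5*(-1))/((7 - 1*(-3)²) + 3))*(481 - 268) = -5/((7 - 1*9) + 3)*213 = -5/((7 - 9) + 3)*213 = -5/(-2 + 3)*213 = -5/1*213 = -5*1*213 = -5*213 = -1065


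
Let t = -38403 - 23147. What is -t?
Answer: 61550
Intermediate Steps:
t = -61550
-t = -1*(-61550) = 61550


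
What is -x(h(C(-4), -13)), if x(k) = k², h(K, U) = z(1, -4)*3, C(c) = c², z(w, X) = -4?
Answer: -144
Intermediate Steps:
h(K, U) = -12 (h(K, U) = -4*3 = -12)
-x(h(C(-4), -13)) = -1*(-12)² = -1*144 = -144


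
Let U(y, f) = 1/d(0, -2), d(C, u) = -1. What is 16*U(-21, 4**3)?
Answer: -16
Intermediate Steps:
U(y, f) = -1 (U(y, f) = 1/(-1) = -1)
16*U(-21, 4**3) = 16*(-1) = -16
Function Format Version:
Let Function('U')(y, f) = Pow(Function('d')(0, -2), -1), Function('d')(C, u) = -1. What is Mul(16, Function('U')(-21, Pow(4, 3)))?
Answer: -16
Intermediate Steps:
Function('U')(y, f) = -1 (Function('U')(y, f) = Pow(-1, -1) = -1)
Mul(16, Function('U')(-21, Pow(4, 3))) = Mul(16, -1) = -16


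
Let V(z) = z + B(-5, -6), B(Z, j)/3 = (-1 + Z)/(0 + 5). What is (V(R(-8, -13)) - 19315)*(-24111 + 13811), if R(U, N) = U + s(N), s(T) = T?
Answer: 199197880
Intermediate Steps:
B(Z, j) = -3/5 + 3*Z/5 (B(Z, j) = 3*((-1 + Z)/(0 + 5)) = 3*((-1 + Z)/5) = 3*((-1 + Z)*(1/5)) = 3*(-1/5 + Z/5) = -3/5 + 3*Z/5)
R(U, N) = N + U (R(U, N) = U + N = N + U)
V(z) = -18/5 + z (V(z) = z + (-3/5 + (3/5)*(-5)) = z + (-3/5 - 3) = z - 18/5 = -18/5 + z)
(V(R(-8, -13)) - 19315)*(-24111 + 13811) = ((-18/5 + (-13 - 8)) - 19315)*(-24111 + 13811) = ((-18/5 - 21) - 19315)*(-10300) = (-123/5 - 19315)*(-10300) = -96698/5*(-10300) = 199197880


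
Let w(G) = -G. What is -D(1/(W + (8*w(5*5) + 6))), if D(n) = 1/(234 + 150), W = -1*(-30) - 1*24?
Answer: -1/384 ≈ -0.0026042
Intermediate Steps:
W = 6 (W = 30 - 24 = 6)
D(n) = 1/384
-D(1/(W + (8*w(5*5) + 6))) = -1*1/384 = -1/384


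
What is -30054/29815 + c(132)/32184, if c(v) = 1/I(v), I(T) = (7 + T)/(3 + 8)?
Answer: -134448525139/133379668440 ≈ -1.0080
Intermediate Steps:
I(T) = 7/11 + T/11 (I(T) = (7 + T)/11 = (7 + T)*(1/11) = 7/11 + T/11)
c(v) = 1/(7/11 + v/11)
-30054/29815 + c(132)/32184 = -30054/29815 + (11/(7 + 132))/32184 = -30054*1/29815 + (11/139)*(1/32184) = -30054/29815 + (11*(1/139))*(1/32184) = -30054/29815 + (11/139)*(1/32184) = -30054/29815 + 11/4473576 = -134448525139/133379668440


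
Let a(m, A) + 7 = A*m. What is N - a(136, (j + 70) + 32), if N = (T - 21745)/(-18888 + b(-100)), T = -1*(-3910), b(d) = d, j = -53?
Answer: -126385281/18988 ≈ -6656.1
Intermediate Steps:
T = 3910
a(m, A) = -7 + A*m
N = 17835/18988 (N = (3910 - 21745)/(-18888 - 100) = -17835/(-18988) = -17835*(-1/18988) = 17835/18988 ≈ 0.93928)
N - a(136, (j + 70) + 32) = 17835/18988 - (-7 + ((-53 + 70) + 32)*136) = 17835/18988 - (-7 + (17 + 32)*136) = 17835/18988 - (-7 + 49*136) = 17835/18988 - (-7 + 6664) = 17835/18988 - 1*6657 = 17835/18988 - 6657 = -126385281/18988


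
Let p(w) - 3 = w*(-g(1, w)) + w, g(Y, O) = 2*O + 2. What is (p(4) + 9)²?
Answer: 576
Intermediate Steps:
g(Y, O) = 2 + 2*O
p(w) = 3 + w + w*(-2 - 2*w) (p(w) = 3 + (w*(-(2 + 2*w)) + w) = 3 + (w*(-2 - 2*w) + w) = 3 + (w + w*(-2 - 2*w)) = 3 + w + w*(-2 - 2*w))
(p(4) + 9)² = ((3 - 1*4 - 2*4²) + 9)² = ((3 - 4 - 2*16) + 9)² = ((3 - 4 - 32) + 9)² = (-33 + 9)² = (-24)² = 576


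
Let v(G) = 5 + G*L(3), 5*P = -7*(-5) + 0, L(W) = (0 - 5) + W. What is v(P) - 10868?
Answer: -10877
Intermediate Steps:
L(W) = -5 + W
P = 7 (P = (-7*(-5) + 0)/5 = (35 + 0)/5 = (⅕)*35 = 7)
v(G) = 5 - 2*G (v(G) = 5 + G*(-5 + 3) = 5 + G*(-2) = 5 - 2*G)
v(P) - 10868 = (5 - 2*7) - 10868 = (5 - 14) - 10868 = -9 - 10868 = -10877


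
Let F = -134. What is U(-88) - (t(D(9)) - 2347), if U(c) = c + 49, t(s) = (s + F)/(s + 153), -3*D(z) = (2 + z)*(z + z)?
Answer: 200996/87 ≈ 2310.3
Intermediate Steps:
D(z) = -2*z*(2 + z)/3 (D(z) = -(2 + z)*(z + z)/3 = -(2 + z)*2*z/3 = -2*z*(2 + z)/3)
t(s) = (-134 + s)/(153 + s) (t(s) = (s - 134)/(s + 153) = (-134 + s)/(153 + s))
U(c) = 49 + c
U(-88) - (t(D(9)) - 2347) = (49 - 88) - ((-134 - ⅔*9*(2 + 9))/(153 - ⅔*9*(2 + 9)) - 2347) = -39 - ((-134 - ⅔*9*11)/(153 - ⅔*9*11) - 2347) = -39 - ((-134 - 66)/(153 - 66) - 2347) = -39 - (-200/87 - 2347) = -39 - 1*(-204389/87) = -39 + 204389/87 = 200996/87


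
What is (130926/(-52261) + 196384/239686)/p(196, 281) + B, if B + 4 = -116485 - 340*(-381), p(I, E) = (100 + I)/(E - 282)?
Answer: 12097512575921857/926941023404 ≈ 13051.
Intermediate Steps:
p(I, E) = (100 + I)/(-282 + E)
B = 13051 (B = -4 + (-116485 - 340*(-381)) = -4 + (-116485 + 129540) = -4 + 13055 = 13051)
(130926/(-52261) + 196384/239686)/p(196, 281) + B = (130926/(-52261) + 196384/239686)/(((100 + 196)/(-282 + 281))) + 13051 = (130926*(-1/52261) + 196384*(1/239686))/((296/(-1))) + 13051 = (-130926/52261 + 98192/119843)/((-1*296)) + 13051 = -10558952506/6263115023/(-296) + 13051 = -10558952506/6263115023*(-1/296) + 13051 = 5279476253/926941023404 + 13051 = 12097512575921857/926941023404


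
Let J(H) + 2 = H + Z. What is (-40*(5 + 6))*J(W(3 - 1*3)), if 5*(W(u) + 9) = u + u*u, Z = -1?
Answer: 5280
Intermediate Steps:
W(u) = -9 + u/5 + u²/5 (W(u) = -9 + (u + u*u)/5 = -9 + (u + u²)/5 = -9 + (u/5 + u²/5) = -9 + u/5 + u²/5)
J(H) = -3 + H (J(H) = -2 + (H - 1) = -2 + (-1 + H) = -3 + H)
(-40*(5 + 6))*J(W(3 - 1*3)) = (-40*(5 + 6))*(-3 + (-9 + (3 - 1*3)/5 + (3 - 1*3)²/5)) = (-40*11)*(-3 + (-9 + (3 - 3)/5 + (3 - 3)²/5)) = -440*(-3 + (-9 + (⅕)*0 + (⅕)*0²)) = -440*(-3 + (-9 + 0 + (⅕)*0)) = -440*(-3 + (-9 + 0 + 0)) = -440*(-3 - 9) = -440*(-12) = 5280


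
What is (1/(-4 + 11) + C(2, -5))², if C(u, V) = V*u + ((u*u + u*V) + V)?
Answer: 21316/49 ≈ 435.02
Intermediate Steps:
C(u, V) = V + u² + 2*V*u (C(u, V) = V*u + ((u² + V*u) + V) = V*u + (V + u² + V*u) = V + u² + 2*V*u)
(1/(-4 + 11) + C(2, -5))² = (1/(-4 + 11) + (-5 + 2² + 2*(-5)*2))² = (1/7 + (-5 + 4 - 20))² = (⅐ - 21)² = (-146/7)² = 21316/49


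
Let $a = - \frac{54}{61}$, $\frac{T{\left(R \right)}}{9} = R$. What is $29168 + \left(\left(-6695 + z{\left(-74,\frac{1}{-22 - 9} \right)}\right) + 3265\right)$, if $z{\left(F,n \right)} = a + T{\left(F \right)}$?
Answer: $\frac{1529338}{61} \approx 25071.0$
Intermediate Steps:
$T{\left(R \right)} = 9 R$
$a = - \frac{54}{61}$ ($a = \left(-54\right) \frac{1}{61} = - \frac{54}{61} \approx -0.88525$)
$z{\left(F,n \right)} = - \frac{54}{61} + 9 F$
$29168 + \left(\left(-6695 + z{\left(-74,\frac{1}{-22 - 9} \right)}\right) + 3265\right) = 29168 + \left(\left(-6695 + \left(- \frac{54}{61} + 9 \left(-74\right)\right)\right) + 3265\right) = 29168 + \left(\left(-6695 - \frac{40680}{61}\right) + 3265\right) = 29168 + \left(- \frac{449075}{61} + 3265\right) = 29168 - \frac{249910}{61} = \frac{1529338}{61}$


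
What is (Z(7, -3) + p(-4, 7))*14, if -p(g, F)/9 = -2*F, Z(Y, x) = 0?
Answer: 1764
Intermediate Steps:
p(g, F) = 18*F (p(g, F) = -(-18)*F = 18*F)
(Z(7, -3) + p(-4, 7))*14 = (0 + 18*7)*14 = (0 + 126)*14 = 126*14 = 1764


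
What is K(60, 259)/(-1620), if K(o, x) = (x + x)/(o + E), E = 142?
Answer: -259/163620 ≈ -0.0015829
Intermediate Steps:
K(o, x) = 2*x/(142 + o) (K(o, x) = (x + x)/(o + 142) = (2*x)/(142 + o) = 2*x/(142 + o))
K(60, 259)/(-1620) = (2*259/(142 + 60))/(-1620) = (2*259/202)*(-1/1620) = (2*259*(1/202))*(-1/1620) = (259/101)*(-1/1620) = -259/163620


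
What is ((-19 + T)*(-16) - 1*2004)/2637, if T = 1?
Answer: -572/879 ≈ -0.65074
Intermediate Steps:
((-19 + T)*(-16) - 1*2004)/2637 = ((-19 + 1)*(-16) - 1*2004)/2637 = (-18*(-16) - 2004)*(1/2637) = (288 - 2004)*(1/2637) = -1716*1/2637 = -572/879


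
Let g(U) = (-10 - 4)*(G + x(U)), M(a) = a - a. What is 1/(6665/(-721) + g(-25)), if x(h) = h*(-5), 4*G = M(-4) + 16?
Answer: -721/1308791 ≈ -0.00055089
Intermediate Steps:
M(a) = 0
G = 4 (G = (0 + 16)/4 = (1/4)*16 = 4)
x(h) = -5*h
g(U) = -56 + 70*U (g(U) = (-10 - 4)*(4 - 5*U) = -14*(4 - 5*U) = -56 + 70*U)
1/(6665/(-721) + g(-25)) = 1/(6665/(-721) + (-56 + 70*(-25))) = 1/(6665*(-1/721) + (-56 - 1750)) = 1/(-6665/721 - 1806) = 1/(-1308791/721) = -721/1308791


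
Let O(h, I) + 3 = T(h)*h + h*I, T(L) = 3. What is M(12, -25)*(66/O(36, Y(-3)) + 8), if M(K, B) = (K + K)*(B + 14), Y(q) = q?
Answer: 3696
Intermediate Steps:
M(K, B) = 2*K*(14 + B) (M(K, B) = (2*K)*(14 + B) = 2*K*(14 + B))
O(h, I) = -3 + 3*h + I*h (O(h, I) = -3 + (3*h + h*I) = -3 + (3*h + I*h) = -3 + 3*h + I*h)
M(12, -25)*(66/O(36, Y(-3)) + 8) = (2*12*(14 - 25))*(66/(-3 + 3*36 - 3*36) + 8) = (2*12*(-11))*(66/(-3 + 108 - 108) + 8) = -264*(66/(-3) + 8) = -264*(66*(-1/3) + 8) = -264*(-22 + 8) = -264*(-14) = 3696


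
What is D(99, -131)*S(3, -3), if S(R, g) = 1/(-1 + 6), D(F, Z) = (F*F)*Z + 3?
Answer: -1283928/5 ≈ -2.5679e+5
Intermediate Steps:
D(F, Z) = 3 + Z*F**2 (D(F, Z) = F**2*Z + 3 = Z*F**2 + 3 = 3 + Z*F**2)
S(R, g) = 1/5
D(99, -131)*S(3, -3) = (3 - 131*99**2)*(1/5) = (3 - 131*9801)*(1/5) = (3 - 1283931)*(1/5) = -1283928*1/5 = -1283928/5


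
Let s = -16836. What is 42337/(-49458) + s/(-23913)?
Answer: -6656659/43803302 ≈ -0.15197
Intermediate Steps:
42337/(-49458) + s/(-23913) = 42337/(-49458) - 16836/(-23913) = 42337*(-1/49458) - 16836*(-1/23913) = -42337/49458 + 5612/7971 = -6656659/43803302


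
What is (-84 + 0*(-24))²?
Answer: 7056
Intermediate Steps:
(-84 + 0*(-24))² = (-84 + 0)² = (-84)² = 7056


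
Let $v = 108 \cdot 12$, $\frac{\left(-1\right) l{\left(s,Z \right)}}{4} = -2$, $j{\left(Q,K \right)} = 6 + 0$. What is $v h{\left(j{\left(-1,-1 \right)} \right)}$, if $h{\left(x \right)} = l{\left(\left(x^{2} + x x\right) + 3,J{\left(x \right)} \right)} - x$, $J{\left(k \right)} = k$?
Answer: $2592$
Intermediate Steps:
$j{\left(Q,K \right)} = 6$
$l{\left(s,Z \right)} = 8$ ($l{\left(s,Z \right)} = \left(-4\right) \left(-2\right) = 8$)
$v = 1296$
$h{\left(x \right)} = 8 - x$
$v h{\left(j{\left(-1,-1 \right)} \right)} = 1296 \left(8 - 6\right) = 1296 \cdot 2 = 2592$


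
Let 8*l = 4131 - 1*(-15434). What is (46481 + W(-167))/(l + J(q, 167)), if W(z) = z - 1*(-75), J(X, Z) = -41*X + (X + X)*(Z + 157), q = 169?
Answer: 371112/840229 ≈ 0.44168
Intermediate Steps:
J(X, Z) = -41*X + 2*X*(157 + Z) (J(X, Z) = -41*X + (2*X)*(157 + Z) = -41*X + 2*X*(157 + Z))
W(z) = 75 + z (W(z) = z + 75 = 75 + z)
l = 19565/8 (l = (4131 - 1*(-15434))/8 = (4131 + 15434)/8 = (⅛)*19565 = 19565/8 ≈ 2445.6)
(46481 + W(-167))/(l + J(q, 167)) = (46481 + (75 - 167))/(19565/8 + 169*(273 + 2*167)) = (46481 - 92)/(19565/8 + 169*(273 + 334)) = 46389/(19565/8 + 169*607) = 46389/(19565/8 + 102583) = 46389/(840229/8) = 46389*(8/840229) = 371112/840229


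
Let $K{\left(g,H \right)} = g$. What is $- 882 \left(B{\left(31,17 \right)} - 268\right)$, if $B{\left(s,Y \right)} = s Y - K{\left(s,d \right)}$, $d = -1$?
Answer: $-201096$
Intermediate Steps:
$B{\left(s,Y \right)} = - s + Y s$ ($B{\left(s,Y \right)} = s Y - s = Y s - s = - s + Y s$)
$- 882 \left(B{\left(31,17 \right)} - 268\right) = - 882 \left(31 \left(-1 + 17\right) - 268\right) = - 882 \left(31 \cdot 16 - 268\right) = - 882 \left(496 - 268\right) = \left(-882\right) 228 = -201096$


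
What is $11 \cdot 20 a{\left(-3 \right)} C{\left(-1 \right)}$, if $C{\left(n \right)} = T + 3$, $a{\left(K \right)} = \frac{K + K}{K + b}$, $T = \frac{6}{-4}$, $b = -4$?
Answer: $\frac{1980}{7} \approx 282.86$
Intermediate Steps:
$T = - \frac{3}{2}$ ($T = 6 \left(- \frac{1}{4}\right) = - \frac{3}{2} \approx -1.5$)
$a{\left(K \right)} = \frac{2 K}{-4 + K}$ ($a{\left(K \right)} = \frac{K + K}{K - 4} = \frac{2 K}{-4 + K}$)
$C{\left(n \right)} = \frac{3}{2}$ ($C{\left(n \right)} = - \frac{3}{2} + 3 = \frac{3}{2}$)
$11 \cdot 20 a{\left(-3 \right)} C{\left(-1 \right)} = 11 \cdot 20 \cdot 2 \left(-3\right) \frac{1}{-4 - 3} \cdot \frac{3}{2} = 220 \cdot 2 \left(-3\right) \frac{1}{-7} \cdot \frac{3}{2} = 220 \cdot 2 \left(-3\right) \left(- \frac{1}{7}\right) \frac{3}{2} = 220 \cdot \frac{6}{7} \cdot \frac{3}{2} = 220 \cdot \frac{9}{7} = \frac{1980}{7}$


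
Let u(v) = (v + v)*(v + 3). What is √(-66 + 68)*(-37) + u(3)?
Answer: 36 - 37*√2 ≈ -16.326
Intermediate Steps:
u(v) = 2*v*(3 + v) (u(v) = (2*v)*(3 + v) = 2*v*(3 + v))
√(-66 + 68)*(-37) + u(3) = √(-66 + 68)*(-37) + 2*3*(3 + 3) = √2*(-37) + 2*3*6 = -37*√2 + 36 = 36 - 37*√2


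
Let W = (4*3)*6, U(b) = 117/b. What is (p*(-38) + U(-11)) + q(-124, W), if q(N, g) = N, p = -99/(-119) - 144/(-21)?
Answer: -558709/1309 ≈ -426.82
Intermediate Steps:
p = 915/119 (p = -99*(-1/119) - 144*(-1/21) = 99/119 + 48/7 = 915/119 ≈ 7.6891)
W = 72 (W = 12*6 = 72)
(p*(-38) + U(-11)) + q(-124, W) = ((915/119)*(-38) + 117/(-11)) - 124 = (-34770/119 + 117*(-1/11)) - 124 = (-34770/119 - 117/11) - 124 = -396393/1309 - 124 = -558709/1309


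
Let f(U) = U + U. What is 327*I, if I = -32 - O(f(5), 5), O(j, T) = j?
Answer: -13734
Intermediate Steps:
f(U) = 2*U
I = -42 (I = -32 - 2*5 = -32 - 1*10 = -32 - 10 = -42)
327*I = 327*(-42) = -13734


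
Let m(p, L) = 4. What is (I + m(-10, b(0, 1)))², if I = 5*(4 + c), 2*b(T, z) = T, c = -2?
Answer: 196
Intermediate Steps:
b(T, z) = T/2
I = 10 (I = 5*(4 - 2) = 5*2 = 10)
(I + m(-10, b(0, 1)))² = (10 + 4)² = 14² = 196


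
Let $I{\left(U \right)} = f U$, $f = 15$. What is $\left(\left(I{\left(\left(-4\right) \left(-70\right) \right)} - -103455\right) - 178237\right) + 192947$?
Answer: $122365$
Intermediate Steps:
$I{\left(U \right)} = 15 U$
$\left(\left(I{\left(\left(-4\right) \left(-70\right) \right)} - -103455\right) - 178237\right) + 192947 = \left(\left(15 \left(\left(-4\right) \left(-70\right)\right) - -103455\right) - 178237\right) + 192947 = \left(\left(15 \cdot 280 + 103455\right) - 178237\right) + 192947 = \left(\left(4200 + 103455\right) - 178237\right) + 192947 = \left(107655 - 178237\right) + 192947 = -70582 + 192947 = 122365$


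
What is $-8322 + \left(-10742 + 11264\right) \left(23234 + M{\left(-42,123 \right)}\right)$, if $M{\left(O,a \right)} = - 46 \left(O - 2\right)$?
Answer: $13176354$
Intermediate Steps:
$M{\left(O,a \right)} = 92 - 46 O$ ($M{\left(O,a \right)} = - 46 \left(-2 + O\right) = 92 - 46 O$)
$-8322 + \left(-10742 + 11264\right) \left(23234 + M{\left(-42,123 \right)}\right) = -8322 + \left(-10742 + 11264\right) \left(23234 + \left(92 - -1932\right)\right) = -8322 + 522 \left(23234 + \left(92 + 1932\right)\right) = -8322 + 522 \left(23234 + 2024\right) = -8322 + 522 \cdot 25258 = -8322 + 13184676 = 13176354$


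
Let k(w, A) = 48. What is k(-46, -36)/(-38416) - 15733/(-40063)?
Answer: 37654744/96191263 ≈ 0.39146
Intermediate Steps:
k(-46, -36)/(-38416) - 15733/(-40063) = 48/(-38416) - 15733/(-40063) = 48*(-1/38416) - 15733*(-1/40063) = -3/2401 + 15733/40063 = 37654744/96191263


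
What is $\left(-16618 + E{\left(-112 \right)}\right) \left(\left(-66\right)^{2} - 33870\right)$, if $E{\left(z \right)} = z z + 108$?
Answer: $117052524$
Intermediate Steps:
$E{\left(z \right)} = 108 + z^{2}$ ($E{\left(z \right)} = z^{2} + 108 = 108 + z^{2}$)
$\left(-16618 + E{\left(-112 \right)}\right) \left(\left(-66\right)^{2} - 33870\right) = \left(-16618 + \left(108 + \left(-112\right)^{2}\right)\right) \left(\left(-66\right)^{2} - 33870\right) = \left(-16618 + \left(108 + 12544\right)\right) \left(4356 - 33870\right) = \left(-16618 + 12652\right) \left(-29514\right) = \left(-3966\right) \left(-29514\right) = 117052524$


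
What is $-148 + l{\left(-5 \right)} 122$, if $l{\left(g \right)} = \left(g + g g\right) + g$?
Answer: $1682$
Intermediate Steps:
$l{\left(g \right)} = g^{2} + 2 g$ ($l{\left(g \right)} = \left(g + g^{2}\right) + g = g^{2} + 2 g$)
$-148 + l{\left(-5 \right)} 122 = -148 + - 5 \left(2 - 5\right) 122 = -148 + \left(-5\right) \left(-3\right) 122 = -148 + 15 \cdot 122 = -148 + 1830 = 1682$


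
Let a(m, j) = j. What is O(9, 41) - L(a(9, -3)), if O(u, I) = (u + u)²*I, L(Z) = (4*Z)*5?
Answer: 13344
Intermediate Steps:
L(Z) = 20*Z
O(u, I) = 4*I*u² (O(u, I) = (2*u)²*I = (4*u²)*I = 4*I*u²)
O(9, 41) - L(a(9, -3)) = 4*41*9² - 20*(-3) = 4*41*81 - 1*(-60) = 13284 + 60 = 13344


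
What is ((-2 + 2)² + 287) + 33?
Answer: 320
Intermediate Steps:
((-2 + 2)² + 287) + 33 = (0² + 287) + 33 = (0 + 287) + 33 = 287 + 33 = 320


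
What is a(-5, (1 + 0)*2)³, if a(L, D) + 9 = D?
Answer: -343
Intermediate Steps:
a(L, D) = -9 + D
a(-5, (1 + 0)*2)³ = (-9 + (1 + 0)*2)³ = (-9 + 1*2)³ = (-9 + 2)³ = (-7)³ = -343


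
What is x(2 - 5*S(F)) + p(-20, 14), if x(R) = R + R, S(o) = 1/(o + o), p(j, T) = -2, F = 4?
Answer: 3/4 ≈ 0.75000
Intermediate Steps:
S(o) = 1/(2*o)
x(R) = 2*R
x(2 - 5*S(F)) + p(-20, 14) = 2*(2 - 5/(2*4)) - 2 = 2*(2 - 5*1/8) - 2 = 2*(2 - 5/8) - 2 = 2*(11/8) - 2 = 11/4 - 2 = 3/4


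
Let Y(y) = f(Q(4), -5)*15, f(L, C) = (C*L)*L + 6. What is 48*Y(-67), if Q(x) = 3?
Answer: -28080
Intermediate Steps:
f(L, C) = 6 + C*L**2 (f(L, C) = C*L**2 + 6 = 6 + C*L**2)
Y(y) = -585 (Y(y) = (6 - 5*3**2)*15 = (6 - 5*9)*15 = (6 - 45)*15 = -39*15 = -585)
48*Y(-67) = 48*(-585) = -28080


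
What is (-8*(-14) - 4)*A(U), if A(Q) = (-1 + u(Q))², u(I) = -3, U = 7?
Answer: 1728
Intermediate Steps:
A(Q) = 16 (A(Q) = (-1 - 3)² = (-4)² = 16)
(-8*(-14) - 4)*A(U) = (-8*(-14) - 4)*16 = (112 - 4)*16 = 108*16 = 1728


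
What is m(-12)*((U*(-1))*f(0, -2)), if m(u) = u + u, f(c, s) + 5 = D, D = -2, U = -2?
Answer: 336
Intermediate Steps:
f(c, s) = -7 (f(c, s) = -5 - 2 = -7)
m(u) = 2*u
m(-12)*((U*(-1))*f(0, -2)) = (2*(-12))*(-2*(-1)*(-7)) = -48*(-7) = -24*(-14) = 336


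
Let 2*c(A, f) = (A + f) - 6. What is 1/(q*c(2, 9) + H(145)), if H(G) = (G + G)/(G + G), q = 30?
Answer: 1/76 ≈ 0.013158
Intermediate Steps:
H(G) = 1 (H(G) = (2*G)/((2*G)) = (2*G)*(1/(2*G)) = 1)
c(A, f) = -3 + A/2 + f/2 (c(A, f) = ((A + f) - 6)/2 = (-6 + A + f)/2 = -3 + A/2 + f/2)
1/(q*c(2, 9) + H(145)) = 1/(30*(-3 + (½)*2 + (½)*9) + 1) = 1/(30*(-3 + 1 + 9/2) + 1) = 1/(30*(5/2) + 1) = 1/(75 + 1) = 1/76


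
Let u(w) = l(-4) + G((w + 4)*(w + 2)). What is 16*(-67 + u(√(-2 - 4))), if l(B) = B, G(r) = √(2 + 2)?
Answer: -1104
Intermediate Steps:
G(r) = 2 (G(r) = √4 = 2)
u(w) = -2 (u(w) = -4 + 2 = -2)
16*(-67 + u(√(-2 - 4))) = 16*(-67 - 2) = 16*(-69) = -1104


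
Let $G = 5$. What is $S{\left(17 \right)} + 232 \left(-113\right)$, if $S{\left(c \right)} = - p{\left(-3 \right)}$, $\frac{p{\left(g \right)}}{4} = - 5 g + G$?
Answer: $-26296$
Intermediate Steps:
$p{\left(g \right)} = 20 - 20 g$ ($p{\left(g \right)} = 4 \left(- 5 g + 5\right) = 4 \left(5 - 5 g\right) = 20 - 20 g$)
$S{\left(c \right)} = -80$ ($S{\left(c \right)} = - (20 - -60) = - (20 + 60) = \left(-1\right) 80 = -80$)
$S{\left(17 \right)} + 232 \left(-113\right) = -80 + 232 \left(-113\right) = -80 - 26216 = -26296$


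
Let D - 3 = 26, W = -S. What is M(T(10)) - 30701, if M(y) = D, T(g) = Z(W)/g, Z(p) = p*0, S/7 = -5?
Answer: -30672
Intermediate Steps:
S = -35 (S = 7*(-5) = -35)
W = 35 (W = -1*(-35) = 35)
Z(p) = 0
T(g) = 0 (T(g) = 0/g = 0)
D = 29 (D = 3 + 26 = 29)
M(y) = 29
M(T(10)) - 30701 = 29 - 30701 = -30672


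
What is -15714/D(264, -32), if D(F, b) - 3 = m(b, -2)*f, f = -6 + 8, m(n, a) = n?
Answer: 15714/61 ≈ 257.61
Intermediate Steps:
f = 2
D(F, b) = 3 + 2*b (D(F, b) = 3 + b*2 = 3 + 2*b)
-15714/D(264, -32) = -15714/(3 + 2*(-32)) = -15714/(3 - 64) = -15714/(-61) = -15714*(-1/61) = 15714/61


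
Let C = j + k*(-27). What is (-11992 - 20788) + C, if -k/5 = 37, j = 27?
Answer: -27758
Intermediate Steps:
k = -185 (k = -5*37 = -185)
C = 5022 (C = 27 - 185*(-27) = 27 + 4995 = 5022)
(-11992 - 20788) + C = (-11992 - 20788) + 5022 = -32780 + 5022 = -27758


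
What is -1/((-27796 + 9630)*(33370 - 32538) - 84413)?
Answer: 1/15198525 ≈ 6.5796e-8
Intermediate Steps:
-1/((-27796 + 9630)*(33370 - 32538) - 84413) = -1/(-18166*832 - 84413) = -1/(-15114112 - 84413) = -1/(-15198525) = -1*(-1/15198525) = 1/15198525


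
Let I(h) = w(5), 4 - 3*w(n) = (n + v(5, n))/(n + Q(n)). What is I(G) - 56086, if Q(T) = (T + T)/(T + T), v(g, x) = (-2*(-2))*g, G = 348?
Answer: -1009549/18 ≈ -56086.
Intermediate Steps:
v(g, x) = 4*g
Q(T) = 1 (Q(T) = (2*T)/((2*T)) = (2*T)*(1/(2*T)) = 1)
w(n) = 4/3 - (20 + n)/(3*(1 + n)) (w(n) = 4/3 - (n + 4*5)/(3*(n + 1)) = 4/3 - (n + 20)/(3*(1 + n)) = 4/3 - (20 + n)/(3*(1 + n)))
I(h) = -1/18 (I(h) = (-16/3 + 5)/(1 + 5) = -⅓/6 = (⅙)*(-⅓) = -1/18)
I(G) - 56086 = -1/18 - 56086 = -1009549/18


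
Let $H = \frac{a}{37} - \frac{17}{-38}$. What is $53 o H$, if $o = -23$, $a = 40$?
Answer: $- \frac{2619631}{1406} \approx -1863.2$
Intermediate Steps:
$H = \frac{2149}{1406}$ ($H = \frac{40}{37} - \frac{17}{-38} = 40 \cdot \frac{1}{37} - - \frac{17}{38} = \frac{40}{37} + \frac{17}{38} = \frac{2149}{1406} \approx 1.5285$)
$53 o H = 53 \left(-23\right) \frac{2149}{1406} = \left(-1219\right) \frac{2149}{1406} = - \frac{2619631}{1406}$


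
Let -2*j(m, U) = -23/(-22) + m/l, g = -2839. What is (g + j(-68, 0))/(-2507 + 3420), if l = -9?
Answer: -1125947/361548 ≈ -3.1142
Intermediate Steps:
j(m, U) = -23/44 + m/18 (j(m, U) = -(-23/(-22) + m/(-9))/2 = -(-23*(-1/22) + m*(-1/9))/2 = -(23/22 - m/9)/2 = -23/44 + m/18)
(g + j(-68, 0))/(-2507 + 3420) = (-2839 + (-23/44 + (1/18)*(-68)))/(-2507 + 3420) = (-2839 + (-23/44 - 34/9))/913 = (-2839 - 1703/396)*(1/913) = -1125947/396*1/913 = -1125947/361548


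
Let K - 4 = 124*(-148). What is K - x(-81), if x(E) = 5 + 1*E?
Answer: -18272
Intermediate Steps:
K = -18348 (K = 4 + 124*(-148) = 4 - 18352 = -18348)
x(E) = 5 + E
K - x(-81) = -18348 - (5 - 81) = -18348 - 1*(-76) = -18348 + 76 = -18272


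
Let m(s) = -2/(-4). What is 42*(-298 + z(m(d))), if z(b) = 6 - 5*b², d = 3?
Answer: -24633/2 ≈ -12317.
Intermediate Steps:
m(s) = ½ (m(s) = -2*(-¼) = ½)
42*(-298 + z(m(d))) = 42*(-298 + (6 - 5*(½)²)) = 42*(-298 + (6 - 5*¼)) = 42*(-298 + (6 - 5/4)) = 42*(-298 + 19/4) = 42*(-1173/4) = -24633/2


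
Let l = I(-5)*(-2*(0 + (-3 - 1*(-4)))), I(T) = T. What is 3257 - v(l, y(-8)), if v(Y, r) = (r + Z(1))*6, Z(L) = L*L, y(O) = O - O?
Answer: 3251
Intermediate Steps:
y(O) = 0
Z(L) = L²
l = 10 (l = -(-10)*(0 + (-3 - 1*(-4))) = -(-10)*(0 + (-3 + 4)) = -(-10)*(0 + 1) = -(-10) = -5*(-2) = 10)
v(Y, r) = 6 + 6*r (v(Y, r) = (r + 1²)*6 = (r + 1)*6 = (1 + r)*6 = 6 + 6*r)
3257 - v(l, y(-8)) = 3257 - (6 + 6*0) = 3257 - (6 + 0) = 3257 - 1*6 = 3257 - 6 = 3251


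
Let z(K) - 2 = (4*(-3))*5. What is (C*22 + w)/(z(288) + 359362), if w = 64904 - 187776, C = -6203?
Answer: -43223/59884 ≈ -0.72178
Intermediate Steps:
w = -122872
z(K) = -58 (z(K) = 2 + (4*(-3))*5 = 2 - 12*5 = 2 - 60 = -58)
(C*22 + w)/(z(288) + 359362) = (-6203*22 - 122872)/(-58 + 359362) = (-136466 - 122872)/359304 = -259338*1/359304 = -43223/59884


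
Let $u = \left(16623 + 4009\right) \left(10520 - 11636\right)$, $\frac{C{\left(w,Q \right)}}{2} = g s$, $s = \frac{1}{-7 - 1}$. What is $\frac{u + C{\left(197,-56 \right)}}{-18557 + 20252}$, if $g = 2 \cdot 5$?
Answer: $- \frac{46050629}{3390} \approx -13584.0$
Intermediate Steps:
$g = 10$
$s = - \frac{1}{8}$ ($s = \frac{1}{-8} = - \frac{1}{8} \approx -0.125$)
$C{\left(w,Q \right)} = - \frac{5}{2}$ ($C{\left(w,Q \right)} = 2 \cdot 10 \left(- \frac{1}{8}\right) = 2 \left(- \frac{5}{4}\right) = - \frac{5}{2}$)
$u = -23025312$ ($u = 20632 \left(-1116\right) = -23025312$)
$\frac{u + C{\left(197,-56 \right)}}{-18557 + 20252} = \frac{-23025312 - \frac{5}{2}}{-18557 + 20252} = - \frac{46050629}{2 \cdot 1695} = \left(- \frac{46050629}{2}\right) \frac{1}{1695} = - \frac{46050629}{3390}$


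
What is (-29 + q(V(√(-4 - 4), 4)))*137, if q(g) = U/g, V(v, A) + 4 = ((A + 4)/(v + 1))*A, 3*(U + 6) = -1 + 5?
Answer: -1357807/342 - 7672*I*√2/171 ≈ -3970.2 - 63.449*I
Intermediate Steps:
U = -14/3 (U = -6 + (-1 + 5)/3 = -6 + (⅓)*4 = -6 + 4/3 = -14/3 ≈ -4.6667)
V(v, A) = -4 + A*(4 + A)/(1 + v) (V(v, A) = -4 + ((A + 4)/(v + 1))*A = -4 + ((4 + A)/(1 + v))*A = -4 + A*(4 + A)/(1 + v))
q(g) = -14/(3*g)
(-29 + q(V(√(-4 - 4), 4)))*137 = (-29 - 14*(1 + √(-4 - 4))/(-4 + 4² - 4*√(-4 - 4) + 4*4)/3)*137 = (-29 - 14*(1 + √(-8))/(-4 + 16 - 8*I*√2 + 16)/3)*137 = (-29 - 14*(1 + 2*I*√2)/(-4 + 16 - 8*I*√2 + 16)/3)*137 = (-29 - 14*(1 + 2*I*√2)/(28 - 8*I*√2)/3)*137 = (-29 - 14*(1 + 2*I*√2)/(3*(28 - 8*I*√2)))*137 = -3973 - 1918*(1 + 2*I*√2)/(3*(28 - 8*I*√2))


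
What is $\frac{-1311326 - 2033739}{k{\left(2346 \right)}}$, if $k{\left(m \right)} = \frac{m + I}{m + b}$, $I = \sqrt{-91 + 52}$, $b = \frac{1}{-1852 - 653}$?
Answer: $- \frac{3074517533009014}{919127085} + \frac{3931608098477 i \sqrt{39}}{2757381255} \approx -3.345 \cdot 10^{6} + 8904.4 i$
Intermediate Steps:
$b = - \frac{1}{2505}$ ($b = \frac{1}{-2505} = - \frac{1}{2505} \approx -0.0003992$)
$I = i \sqrt{39}$ ($I = \sqrt{-39} = i \sqrt{39} \approx 6.245 i$)
$k{\left(m \right)} = \frac{m + i \sqrt{39}}{- \frac{1}{2505} + m}$ ($k{\left(m \right)} = \frac{m + i \sqrt{39}}{m - \frac{1}{2505}} = \frac{m + i \sqrt{39}}{- \frac{1}{2505} + m}$)
$\frac{-1311326 - 2033739}{k{\left(2346 \right)}} = \frac{-1311326 - 2033739}{2505 \frac{1}{-1 + 2505 \cdot 2346} \left(2346 + i \sqrt{39}\right)} = - \frac{3345065}{2505 \frac{1}{-1 + 5876730} \left(2346 + i \sqrt{39}\right)} = - \frac{3345065}{2505 \cdot \frac{1}{5876729} \left(2346 + i \sqrt{39}\right)} = - \frac{3345065}{\frac{5876730}{5876729} + \frac{2505 i \sqrt{39}}{5876729}}$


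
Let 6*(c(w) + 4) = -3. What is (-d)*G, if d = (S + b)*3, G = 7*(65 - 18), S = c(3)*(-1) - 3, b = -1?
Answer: -987/2 ≈ -493.50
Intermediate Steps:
c(w) = -9/2 (c(w) = -4 + (⅙)*(-3) = -4 - ½ = -9/2)
S = 3/2 (S = -9/2*(-1) - 3 = 9/2 - 3 = 3/2 ≈ 1.5000)
G = 329 (G = 7*47 = 329)
d = 3/2 (d = (3/2 - 1)*3 = (½)*3 = 3/2 ≈ 1.5000)
(-d)*G = -1*3/2*329 = -3/2*329 = -987/2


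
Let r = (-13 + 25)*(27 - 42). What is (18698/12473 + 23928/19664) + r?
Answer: -5435287693/30658634 ≈ -177.28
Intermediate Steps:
r = -180 (r = 12*(-15) = -180)
(18698/12473 + 23928/19664) + r = (18698/12473 + 23928/19664) - 180 = (18698*(1/12473) + 23928*(1/19664)) - 180 = (18698/12473 + 2991/2458) - 180 = 83266427/30658634 - 180 = -5435287693/30658634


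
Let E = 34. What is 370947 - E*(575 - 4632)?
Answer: 508885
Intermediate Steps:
370947 - E*(575 - 4632) = 370947 - 34*(575 - 4632) = 370947 - 34*(-4057) = 370947 - 1*(-137938) = 370947 + 137938 = 508885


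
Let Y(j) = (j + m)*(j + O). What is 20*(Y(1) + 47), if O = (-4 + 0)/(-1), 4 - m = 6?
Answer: 840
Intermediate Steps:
m = -2 (m = 4 - 1*6 = 4 - 6 = -2)
O = 4 (O = -4*(-1) = 4)
Y(j) = (-2 + j)*(4 + j) (Y(j) = (j - 2)*(j + 4) = (-2 + j)*(4 + j))
20*(Y(1) + 47) = 20*((-8 + 1² + 2*1) + 47) = 20*((-8 + 1 + 2) + 47) = 20*(-5 + 47) = 20*42 = 840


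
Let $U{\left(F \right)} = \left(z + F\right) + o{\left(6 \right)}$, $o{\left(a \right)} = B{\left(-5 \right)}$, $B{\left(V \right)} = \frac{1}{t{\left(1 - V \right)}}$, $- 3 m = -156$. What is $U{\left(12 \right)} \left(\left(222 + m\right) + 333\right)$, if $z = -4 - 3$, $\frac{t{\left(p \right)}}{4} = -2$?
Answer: $\frac{23673}{8} \approx 2959.1$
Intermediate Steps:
$m = 52$ ($m = \left(- \frac{1}{3}\right) \left(-156\right) = 52$)
$t{\left(p \right)} = -8$ ($t{\left(p \right)} = 4 \left(-2\right) = -8$)
$z = -7$ ($z = -4 - 3 = -7$)
$B{\left(V \right)} = - \frac{1}{8}$ ($B{\left(V \right)} = \frac{1}{-8} = - \frac{1}{8}$)
$o{\left(a \right)} = - \frac{1}{8}$
$U{\left(F \right)} = - \frac{57}{8} + F$ ($U{\left(F \right)} = \left(-7 + F\right) - \frac{1}{8} = - \frac{57}{8} + F$)
$U{\left(12 \right)} \left(\left(222 + m\right) + 333\right) = \left(- \frac{57}{8} + 12\right) \left(\left(222 + 52\right) + 333\right) = \frac{39 \left(274 + 333\right)}{8} = \frac{39}{8} \cdot 607 = \frac{23673}{8}$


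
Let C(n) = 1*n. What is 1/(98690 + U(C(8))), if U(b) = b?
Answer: 1/98698 ≈ 1.0132e-5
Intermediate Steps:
C(n) = n
1/(98690 + U(C(8))) = 1/(98690 + 8) = 1/98698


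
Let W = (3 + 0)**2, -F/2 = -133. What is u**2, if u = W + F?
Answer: 75625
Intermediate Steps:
F = 266 (F = -2*(-133) = 266)
W = 9 (W = 3**2 = 9)
u = 275 (u = 9 + 266 = 275)
u**2 = 275**2 = 75625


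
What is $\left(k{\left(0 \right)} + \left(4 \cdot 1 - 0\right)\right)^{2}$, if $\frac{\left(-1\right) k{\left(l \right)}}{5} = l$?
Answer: $16$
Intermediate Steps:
$k{\left(l \right)} = - 5 l$
$\left(k{\left(0 \right)} + \left(4 \cdot 1 - 0\right)\right)^{2} = \left(\left(-5\right) 0 + \left(4 \cdot 1 - 0\right)\right)^{2} = \left(0 + \left(4 + 0\right)\right)^{2} = \left(0 + 4\right)^{2} = 4^{2} = 16$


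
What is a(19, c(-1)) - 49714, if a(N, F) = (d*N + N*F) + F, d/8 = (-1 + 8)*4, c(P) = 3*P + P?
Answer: -45538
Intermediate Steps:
c(P) = 4*P
d = 224 (d = 8*((-1 + 8)*4) = 8*(7*4) = 8*28 = 224)
a(N, F) = F + 224*N + F*N (a(N, F) = (224*N + N*F) + F = (224*N + F*N) + F = F + 224*N + F*N)
a(19, c(-1)) - 49714 = (4*(-1) + 224*19 + (4*(-1))*19) - 49714 = (-4 + 4256 - 4*19) - 49714 = (-4 + 4256 - 76) - 49714 = 4176 - 49714 = -45538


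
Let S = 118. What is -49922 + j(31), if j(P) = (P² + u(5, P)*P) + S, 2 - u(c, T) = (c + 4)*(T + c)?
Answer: -58825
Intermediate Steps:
u(c, T) = 2 - (4 + c)*(T + c) (u(c, T) = 2 - (c + 4)*(T + c) = 2 - (4 + c)*(T + c))
j(P) = 118 + P² + P*(-43 - 9*P) (j(P) = (P² + (2 - 1*5² - 4*P - 4*5 - 1*P*5)*P) + 118 = (P² + (2 - 1*25 - 4*P - 20 - 5*P)*P) + 118 = (P² + (2 - 25 - 4*P - 20 - 5*P)*P) + 118 = (P² + (-43 - 9*P)*P) + 118 = (P² + P*(-43 - 9*P)) + 118 = 118 + P² + P*(-43 - 9*P))
-49922 + j(31) = -49922 + (118 - 43*31 - 8*31²) = -49922 + (118 - 1333 - 8*961) = -49922 + (118 - 1333 - 7688) = -49922 - 8903 = -58825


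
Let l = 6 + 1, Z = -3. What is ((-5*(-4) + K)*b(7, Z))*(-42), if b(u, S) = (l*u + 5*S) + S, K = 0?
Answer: -26040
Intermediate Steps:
l = 7
b(u, S) = 6*S + 7*u (b(u, S) = (7*u + 5*S) + S = (5*S + 7*u) + S = 6*S + 7*u)
((-5*(-4) + K)*b(7, Z))*(-42) = ((-5*(-4) + 0)*(6*(-3) + 7*7))*(-42) = ((20 + 0)*(-18 + 49))*(-42) = (20*31)*(-42) = 620*(-42) = -26040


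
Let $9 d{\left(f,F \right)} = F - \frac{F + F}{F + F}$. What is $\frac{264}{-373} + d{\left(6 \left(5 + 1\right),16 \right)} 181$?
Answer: $\frac{336773}{1119} \approx 300.96$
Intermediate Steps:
$d{\left(f,F \right)} = - \frac{1}{9} + \frac{F}{9}$ ($d{\left(f,F \right)} = \frac{F - \frac{F + F}{F + F}}{9} = \frac{F - \frac{2 F}{2 F}}{9} = \frac{F - 2 F \frac{1}{2 F}}{9} = \frac{F - 1}{9} = \frac{-1 + F}{9} = - \frac{1}{9} + \frac{F}{9}$)
$\frac{264}{-373} + d{\left(6 \left(5 + 1\right),16 \right)} 181 = \frac{264}{-373} + \left(- \frac{1}{9} + \frac{1}{9} \cdot 16\right) 181 = 264 \left(- \frac{1}{373}\right) + \left(- \frac{1}{9} + \frac{16}{9}\right) 181 = - \frac{264}{373} + \frac{5}{3} \cdot 181 = - \frac{264}{373} + \frac{905}{3} = \frac{336773}{1119}$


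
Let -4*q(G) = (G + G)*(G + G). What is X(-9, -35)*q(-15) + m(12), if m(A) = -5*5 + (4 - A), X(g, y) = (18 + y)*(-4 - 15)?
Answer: -72708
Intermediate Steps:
X(g, y) = -342 - 19*y (X(g, y) = (18 + y)*(-19) = -342 - 19*y)
q(G) = -G² (q(G) = -(G + G)*(G + G)/4 = -2*G*2*G/4 = -G²)
m(A) = -21 - A (m(A) = -25 + (4 - A) = -21 - A)
X(-9, -35)*q(-15) + m(12) = (-342 - 19*(-35))*(-1*(-15)²) + (-21 - 1*12) = (-342 + 665)*(-1*225) + (-21 - 12) = 323*(-225) - 33 = -72675 - 33 = -72708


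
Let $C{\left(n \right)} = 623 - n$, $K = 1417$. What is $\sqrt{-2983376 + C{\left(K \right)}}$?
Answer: $i \sqrt{2984170} \approx 1727.5 i$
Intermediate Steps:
$\sqrt{-2983376 + C{\left(K \right)}} = \sqrt{-2983376 + \left(623 - 1417\right)} = \sqrt{-2983376 - 794} = \sqrt{-2984170} = i \sqrt{2984170}$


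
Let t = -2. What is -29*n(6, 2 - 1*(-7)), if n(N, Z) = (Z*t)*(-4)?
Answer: -2088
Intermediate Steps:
n(N, Z) = 8*Z (n(N, Z) = (Z*(-2))*(-4) = -2*Z*(-4) = 8*Z)
-29*n(6, 2 - 1*(-7)) = -232*(2 - 1*(-7)) = -232*(2 + 7) = -232*9 = -29*72 = -2088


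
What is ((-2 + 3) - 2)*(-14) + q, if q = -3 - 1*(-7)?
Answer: 18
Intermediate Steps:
q = 4 (q = -3 + 7 = 4)
((-2 + 3) - 2)*(-14) + q = ((-2 + 3) - 2)*(-14) + 4 = (1 - 2)*(-14) + 4 = -1*(-14) + 4 = 14 + 4 = 18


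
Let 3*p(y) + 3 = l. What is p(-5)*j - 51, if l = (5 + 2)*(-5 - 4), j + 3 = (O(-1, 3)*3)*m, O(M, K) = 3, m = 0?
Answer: 15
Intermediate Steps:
j = -3 (j = -3 + (3*3)*0 = -3 + 9*0 = -3 + 0 = -3)
l = -63 (l = 7*(-9) = -63)
p(y) = -22 (p(y) = -1 + (⅓)*(-63) = -1 - 21 = -22)
p(-5)*j - 51 = -22*(-3) - 51 = 66 - 51 = 15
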